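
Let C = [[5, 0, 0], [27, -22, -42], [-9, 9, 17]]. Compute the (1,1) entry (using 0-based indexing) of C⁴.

1786

Characteristic polynomial: t^3 - 21t - 20 = (t - 5)(t + 1)(t + 4), so the eigenvalues are -4, -1, 5.
t=5: eigenvector (1, 1, 0).
t=-4: eigenvector (0, 7, -3).
t=-1: eigenvector (0, -2, 1).
P = [[1, 0, 0], [1, 7, -2], [0, -3, 1]], D = diag(5, -4, -1), P⁻¹ = [[1, 0, 0], [-1, 1, 2], [-3, 3, 7]].
C⁴ = P·diag(625, 256, 1)·P⁻¹ = [[625, 0, 0], [-1161, 1786, 3570], [765, -765, -1529]].
The requested entry is 1786.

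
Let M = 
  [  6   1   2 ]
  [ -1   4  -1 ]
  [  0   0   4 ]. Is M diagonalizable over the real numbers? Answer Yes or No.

No

Characteristic polynomial: p(s) = s^3 - 14s^2 + 65s - 100 = (s - 5)^2(s - 4).
s = 5 has algebraic multiplicity 2; rank(M − 5I) = 2, so geometric multiplicity = 1.
Geometric multiplicity < algebraic multiplicity, so M is not diagonalizable.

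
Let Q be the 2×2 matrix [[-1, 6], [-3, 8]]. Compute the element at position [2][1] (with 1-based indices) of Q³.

-117

Characteristic polynomial: t^2 - 7t + 10 = (t - 5)(t - 2), so the eigenvalues are 2, 5.
t=5: eigenvector (1, 1).
t=2: eigenvector (-2, -1).
P = [[1, -2], [1, -1]], D = diag(5, 2), P⁻¹ = [[-1, 2], [-1, 1]].
Q³ = P·diag(125, 8)·P⁻¹ = [[-109, 234], [-117, 242]].
The requested entry is -117.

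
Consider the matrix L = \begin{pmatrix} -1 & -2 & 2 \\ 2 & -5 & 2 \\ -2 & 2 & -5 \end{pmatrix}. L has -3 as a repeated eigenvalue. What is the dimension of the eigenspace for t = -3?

L + 3I = [[2, -2, 2], [2, -2, 2], [-2, 2, -2]].
This matrix has rank 1, so its null space has dimension 3 − 1 = 2.

2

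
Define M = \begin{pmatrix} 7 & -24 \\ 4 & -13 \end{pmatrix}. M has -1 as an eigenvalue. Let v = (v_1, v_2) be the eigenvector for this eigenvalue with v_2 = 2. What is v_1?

6

M + 1I = [[8, -24], [4, -12]].
Solving (M + 1I)v = 0 gives the eigenspace spanned by (6, 2).
With v_2 = 2, v = (6, 2), so v_1 = 6.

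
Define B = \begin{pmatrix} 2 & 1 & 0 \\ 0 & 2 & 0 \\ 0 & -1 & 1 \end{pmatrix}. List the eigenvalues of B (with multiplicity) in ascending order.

1, 2, 2

Characteristic polynomial: p(r) = r^3 - 5r^2 + 8r - 4 = (r - 2)^2(r - 1).
Roots (with multiplicity): 1, 2, 2.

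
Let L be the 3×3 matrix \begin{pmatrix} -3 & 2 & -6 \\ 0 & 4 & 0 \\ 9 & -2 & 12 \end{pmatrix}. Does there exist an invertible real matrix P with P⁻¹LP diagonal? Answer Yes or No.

Yes

Characteristic polynomial: p(μ) = μ^3 - 13μ^2 + 54μ - 72 = (μ - 6)(μ - 4)(μ - 3).
All 3 eigenvalues are distinct, so L is diagonalizable.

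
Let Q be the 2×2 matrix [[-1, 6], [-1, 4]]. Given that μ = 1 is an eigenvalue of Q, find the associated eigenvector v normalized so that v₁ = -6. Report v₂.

-2

Q − 1I = [[-2, 6], [-1, 3]].
Solving (Q − 1I)v = 0 gives the eigenspace spanned by (-6, -2).
With v₁ = -6, v = (-6, -2), so v₂ = -2.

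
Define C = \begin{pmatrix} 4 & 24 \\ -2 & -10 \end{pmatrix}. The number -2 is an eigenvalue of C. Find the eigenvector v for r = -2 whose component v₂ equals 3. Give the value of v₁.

-12

C + 2I = [[6, 24], [-2, -8]].
Solving (C + 2I)v = 0 gives the eigenspace spanned by (-12, 3).
With v₂ = 3, v = (-12, 3), so v₁ = -12.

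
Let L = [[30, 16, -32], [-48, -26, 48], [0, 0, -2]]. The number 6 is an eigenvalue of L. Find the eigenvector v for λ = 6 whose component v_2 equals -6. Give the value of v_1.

L − 6I = [[24, 16, -32], [-48, -32, 48], [0, 0, -8]].
Solving (L − 6I)v = 0 gives the eigenspace spanned by (4, -6, 0).
With v_2 = -6, v = (4, -6, 0), so v_1 = 4.

4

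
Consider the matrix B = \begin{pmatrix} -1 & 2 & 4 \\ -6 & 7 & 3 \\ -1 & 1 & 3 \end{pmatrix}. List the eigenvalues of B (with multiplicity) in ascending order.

1, 4, 4

Characteristic polynomial: p(λ) = λ^3 - 9λ^2 + 24λ - 16 = (λ - 4)^2(λ - 1).
Roots (with multiplicity): 1, 4, 4.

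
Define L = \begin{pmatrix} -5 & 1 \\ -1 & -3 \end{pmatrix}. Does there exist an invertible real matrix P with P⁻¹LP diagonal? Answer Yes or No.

No

Characteristic polynomial: p(s) = s^2 + 8s + 16 = (s + 4)^2.
s = -4 has algebraic multiplicity 2; rank(L + 4I) = 1, so geometric multiplicity = 1.
Geometric multiplicity < algebraic multiplicity, so L is not diagonalizable.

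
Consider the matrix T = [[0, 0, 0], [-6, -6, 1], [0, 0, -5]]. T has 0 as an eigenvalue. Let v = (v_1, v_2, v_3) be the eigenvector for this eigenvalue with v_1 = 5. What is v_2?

T = [[0, 0, 0], [-6, -6, 1], [0, 0, -5]].
Solving (T)v = 0 gives the eigenspace spanned by (5, -5, 0).
With v_1 = 5, v = (5, -5, 0), so v_2 = -5.

-5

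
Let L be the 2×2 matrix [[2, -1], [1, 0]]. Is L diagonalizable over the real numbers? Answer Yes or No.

Characteristic polynomial: p(r) = r^2 - 2r + 1 = (r - 1)^2.
r = 1 has algebraic multiplicity 2; rank(L − 1I) = 1, so geometric multiplicity = 1.
Geometric multiplicity < algebraic multiplicity, so L is not diagonalizable.

No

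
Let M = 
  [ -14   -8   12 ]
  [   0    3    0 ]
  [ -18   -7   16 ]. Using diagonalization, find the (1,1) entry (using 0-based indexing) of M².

Characteristic polynomial: λ^3 - 5λ^2 - 2λ + 24 = (λ - 4)(λ - 3)(λ + 2), so the eigenvalues are -2, 3, 4.
λ=-2: eigenvector (1, 0, 1).
λ=3: eigenvector (-4, 1, -5).
λ=4: eigenvector (2, 0, 3).
P = [[1, -4, 2], [0, 1, 0], [1, -5, 3]], D = diag(-2, 3, 4), P⁻¹ = [[3, 2, -2], [0, 1, 0], [-1, 1, 1]].
M² = P·diag(4, 9, 16)·P⁻¹ = [[-20, 4, 24], [0, 9, 0], [-36, 11, 40]].
The requested entry is 9.

9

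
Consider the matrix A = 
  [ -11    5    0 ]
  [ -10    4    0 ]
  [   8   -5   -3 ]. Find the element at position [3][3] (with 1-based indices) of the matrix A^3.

Characteristic polynomial: λ^3 + 10λ^2 + 27λ + 18 = (λ + 1)(λ + 3)(λ + 6), so the eigenvalues are -6, -3, -1.
λ=-1: eigenvector (-1, -2, 1).
λ=-6: eigenvector (1, 1, -1).
λ=-3: eigenvector (0, 0, 1).
P = [[-1, 1, 0], [-2, 1, 0], [1, -1, 1]], D = diag(-1, -6, -3), P⁻¹ = [[1, -1, 0], [2, -1, 0], [1, 0, 1]].
A³ = P·diag(-1, -216, -27)·P⁻¹ = [[-431, 215, 0], [-430, 214, 0], [404, -215, -27]].
The requested entry is -27.

-27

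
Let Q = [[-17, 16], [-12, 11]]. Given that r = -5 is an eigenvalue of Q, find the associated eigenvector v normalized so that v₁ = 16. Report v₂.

12

Q + 5I = [[-12, 16], [-12, 16]].
Solving (Q + 5I)v = 0 gives the eigenspace spanned by (16, 12).
With v₁ = 16, v = (16, 12), so v₂ = 12.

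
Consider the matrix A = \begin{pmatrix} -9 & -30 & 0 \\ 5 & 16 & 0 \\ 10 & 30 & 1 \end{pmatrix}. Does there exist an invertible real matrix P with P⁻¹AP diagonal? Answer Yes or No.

Characteristic polynomial: p(μ) = μ^3 - 8μ^2 + 13μ - 6 = (μ - 6)(μ - 1)^2.
μ = 1 has algebraic multiplicity 2; rank(A − 1I) = 1, so geometric multiplicity = 2.
Every eigenvalue has geometric = algebraic multiplicity, so A is diagonalizable.

Yes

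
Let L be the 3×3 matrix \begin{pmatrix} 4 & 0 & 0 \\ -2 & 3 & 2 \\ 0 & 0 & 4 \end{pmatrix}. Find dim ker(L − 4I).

L − 4I = [[0, 0, 0], [-2, -1, 2], [0, 0, 0]].
This matrix has rank 1, so its null space has dimension 3 − 1 = 2.

2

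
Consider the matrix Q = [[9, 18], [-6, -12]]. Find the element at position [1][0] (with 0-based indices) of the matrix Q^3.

-54

Characteristic polynomial: s^2 + 3s = s(s + 3), so the eigenvalues are -3, 0.
s=-3: eigenvector (-3, 2).
s=0: eigenvector (-2, 1).
P = [[-3, -2], [2, 1]], D = diag(-3, 0), P⁻¹ = [[1, 2], [-2, -3]].
Q³ = P·diag(-27, 0)·P⁻¹ = [[81, 162], [-54, -108]].
The requested entry is -54.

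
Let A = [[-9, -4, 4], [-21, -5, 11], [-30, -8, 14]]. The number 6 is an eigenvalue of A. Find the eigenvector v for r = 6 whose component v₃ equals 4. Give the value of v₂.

A − 6I = [[-15, -4, 4], [-21, -11, 11], [-30, -8, 8]].
Solving (A − 6I)v = 0 gives the eigenspace spanned by (0, 4, 4).
With v₃ = 4, v = (0, 4, 4), so v₂ = 4.

4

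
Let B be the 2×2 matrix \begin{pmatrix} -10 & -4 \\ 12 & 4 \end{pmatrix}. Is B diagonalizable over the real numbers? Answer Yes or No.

Characteristic polynomial: p(t) = t^2 + 6t + 8 = (t + 2)(t + 4).
All 2 eigenvalues are distinct, so B is diagonalizable.

Yes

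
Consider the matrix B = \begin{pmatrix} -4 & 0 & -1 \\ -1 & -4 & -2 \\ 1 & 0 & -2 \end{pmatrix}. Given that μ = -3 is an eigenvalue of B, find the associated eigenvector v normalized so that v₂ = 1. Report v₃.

-1

B + 3I = [[-1, 0, -1], [-1, -1, -2], [1, 0, 1]].
Solving (B + 3I)v = 0 gives the eigenspace spanned by (1, 1, -1).
With v₂ = 1, v = (1, 1, -1), so v₃ = -1.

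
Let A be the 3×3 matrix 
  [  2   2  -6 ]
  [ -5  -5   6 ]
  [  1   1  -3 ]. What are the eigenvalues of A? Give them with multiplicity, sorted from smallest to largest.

Characteristic polynomial: p(s) = s^3 + 6s^2 + 9s = s(s + 3)^2.
Roots (with multiplicity): -3, -3, 0.

-3, -3, 0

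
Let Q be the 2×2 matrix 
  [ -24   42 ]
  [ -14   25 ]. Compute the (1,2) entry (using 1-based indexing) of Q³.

546

Characteristic polynomial: t^2 - t - 12 = (t - 4)(t + 3), so the eigenvalues are -3, 4.
t=-3: eigenvector (2, 1).
t=4: eigenvector (-3, -2).
P = [[2, -3], [1, -2]], D = diag(-3, 4), P⁻¹ = [[2, -3], [1, -2]].
Q³ = P·diag(-27, 64)·P⁻¹ = [[-300, 546], [-182, 337]].
The requested entry is 546.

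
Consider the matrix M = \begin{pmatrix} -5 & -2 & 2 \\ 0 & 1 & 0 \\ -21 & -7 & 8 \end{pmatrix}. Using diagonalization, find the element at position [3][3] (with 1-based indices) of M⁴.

106

Characteristic polynomial: μ^3 - 4μ^2 + 5μ - 2 = (μ - 2)(μ - 1)^2, so the eigenvalues are 1, 1, 2.
μ=1: eigenvector (1, 0, 3).
μ=1: eigenvector (0, 1, 1).
μ=2: eigenvector (2, 0, 7).
P = [[1, 0, 2], [0, 1, 0], [3, 1, 7]], D = diag(1, 1, 2), P⁻¹ = [[7, 2, -2], [0, 1, 0], [-3, -1, 1]].
M⁴ = P·diag(1, 1, 16)·P⁻¹ = [[-89, -30, 30], [0, 1, 0], [-315, -105, 106]].
The requested entry is 106.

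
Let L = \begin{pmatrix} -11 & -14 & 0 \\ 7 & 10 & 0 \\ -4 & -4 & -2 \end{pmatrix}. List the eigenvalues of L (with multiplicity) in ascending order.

Characteristic polynomial: p(t) = t^3 + 3t^2 - 10t - 24 = (t - 3)(t + 2)(t + 4).
Roots (with multiplicity): -4, -2, 3.

-4, -2, 3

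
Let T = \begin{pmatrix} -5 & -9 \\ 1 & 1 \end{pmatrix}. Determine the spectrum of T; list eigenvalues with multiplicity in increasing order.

Characteristic polynomial: p(λ) = λ^2 + 4λ + 4 = (λ + 2)^2.
Roots (with multiplicity): -2, -2.

-2, -2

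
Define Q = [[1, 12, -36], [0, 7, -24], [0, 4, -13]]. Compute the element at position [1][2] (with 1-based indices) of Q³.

252

Characteristic polynomial: s^3 + 5s^2 - s - 5 = (s - 1)(s + 1)(s + 5), so the eigenvalues are -5, -1, 1.
s=-5: eigenvector (2, 2, 1).
s=-1: eigenvector (0, 3, 1).
s=1: eigenvector (1, 0, 0).
P = [[2, 0, 1], [2, 3, 0], [1, 1, 0]], D = diag(-5, -1, 1), P⁻¹ = [[0, -1, 3], [0, 1, -2], [1, 2, -6]].
Q³ = P·diag(-125, -1, 1)·P⁻¹ = [[1, 252, -756], [0, 247, -744], [0, 124, -373]].
The requested entry is 252.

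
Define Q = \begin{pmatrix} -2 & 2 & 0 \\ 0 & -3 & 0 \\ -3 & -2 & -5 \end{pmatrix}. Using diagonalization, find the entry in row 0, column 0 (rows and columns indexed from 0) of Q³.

Characteristic polynomial: μ^3 + 10μ^2 + 31μ + 30 = (μ + 2)(μ + 3)(μ + 5), so the eigenvalues are -5, -3, -2.
μ=-2: eigenvector (1, 0, -1).
μ=-3: eigenvector (-2, 1, 2).
μ=-5: eigenvector (0, 0, 1).
P = [[1, -2, 0], [0, 1, 0], [-1, 2, 1]], D = diag(-2, -3, -5), P⁻¹ = [[1, 2, 0], [0, 1, 0], [1, 0, 1]].
Q³ = P·diag(-8, -27, -125)·P⁻¹ = [[-8, 38, 0], [0, -27, 0], [-117, -38, -125]].
The requested entry is -8.

-8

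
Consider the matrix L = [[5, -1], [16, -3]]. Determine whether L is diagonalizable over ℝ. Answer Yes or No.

No

Characteristic polynomial: p(r) = r^2 - 2r + 1 = (r - 1)^2.
r = 1 has algebraic multiplicity 2; rank(L − 1I) = 1, so geometric multiplicity = 1.
Geometric multiplicity < algebraic multiplicity, so L is not diagonalizable.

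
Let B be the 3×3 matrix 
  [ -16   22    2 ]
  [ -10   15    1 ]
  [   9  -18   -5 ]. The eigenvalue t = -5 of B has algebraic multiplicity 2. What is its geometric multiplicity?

1

B + 5I = [[-11, 22, 2], [-10, 20, 1], [9, -18, 0]].
This matrix has rank 2, so its null space has dimension 3 − 2 = 1.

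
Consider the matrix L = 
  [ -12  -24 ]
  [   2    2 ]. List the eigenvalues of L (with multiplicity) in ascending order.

-6, -4

Characteristic polynomial: p(t) = t^2 + 10t + 24 = (t + 4)(t + 6).
Roots (with multiplicity): -6, -4.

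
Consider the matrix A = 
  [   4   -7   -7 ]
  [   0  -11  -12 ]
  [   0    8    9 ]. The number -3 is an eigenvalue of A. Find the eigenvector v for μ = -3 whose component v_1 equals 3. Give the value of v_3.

-6

A + 3I = [[7, -7, -7], [0, -8, -12], [0, 8, 12]].
Solving (A + 3I)v = 0 gives the eigenspace spanned by (3, 9, -6).
With v_1 = 3, v = (3, 9, -6), so v_3 = -6.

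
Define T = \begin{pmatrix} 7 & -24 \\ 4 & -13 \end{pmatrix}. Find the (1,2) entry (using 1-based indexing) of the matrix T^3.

-744

Characteristic polynomial: μ^2 + 6μ + 5 = (μ + 1)(μ + 5), so the eigenvalues are -5, -1.
μ=-5: eigenvector (-2, -1).
μ=-1: eigenvector (3, 1).
P = [[-2, 3], [-1, 1]], D = diag(-5, -1), P⁻¹ = [[1, -3], [1, -2]].
T³ = P·diag(-125, -1)·P⁻¹ = [[247, -744], [124, -373]].
The requested entry is -744.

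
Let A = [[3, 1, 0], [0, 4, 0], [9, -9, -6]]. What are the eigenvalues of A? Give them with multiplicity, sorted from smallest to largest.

Characteristic polynomial: p(r) = r^3 - r^2 - 30r + 72 = (r - 4)(r - 3)(r + 6).
Roots (with multiplicity): -6, 3, 4.

-6, 3, 4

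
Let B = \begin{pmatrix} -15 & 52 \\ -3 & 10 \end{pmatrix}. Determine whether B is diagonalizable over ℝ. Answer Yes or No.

Yes

Characteristic polynomial: p(r) = r^2 + 5r + 6 = (r + 2)(r + 3).
All 2 eigenvalues are distinct, so B is diagonalizable.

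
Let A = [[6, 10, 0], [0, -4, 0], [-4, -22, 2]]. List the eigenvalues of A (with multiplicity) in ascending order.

-4, 2, 6

Characteristic polynomial: p(r) = r^3 - 4r^2 - 20r + 48 = (r - 6)(r - 2)(r + 4).
Roots (with multiplicity): -4, 2, 6.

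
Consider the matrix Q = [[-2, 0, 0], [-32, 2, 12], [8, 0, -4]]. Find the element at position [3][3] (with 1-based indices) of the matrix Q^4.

256

Characteristic polynomial: μ^3 + 4μ^2 - 4μ - 16 = (μ - 2)(μ + 2)(μ + 4), so the eigenvalues are -4, -2, 2.
μ=-2: eigenvector (1, -4, 4).
μ=2: eigenvector (0, 1, 0).
μ=-4: eigenvector (0, -2, 1).
P = [[1, 0, 0], [-4, 1, -2], [4, 0, 1]], D = diag(-2, 2, -4), P⁻¹ = [[1, 0, 0], [-4, 1, 2], [-4, 0, 1]].
Q⁴ = P·diag(16, 16, 256)·P⁻¹ = [[16, 0, 0], [1920, 16, -480], [-960, 0, 256]].
The requested entry is 256.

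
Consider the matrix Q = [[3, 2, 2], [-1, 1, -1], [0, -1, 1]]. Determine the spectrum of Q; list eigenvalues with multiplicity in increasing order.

Characteristic polynomial: p(s) = s^3 - 5s^2 + 8s - 4 = (s - 2)^2(s - 1).
Roots (with multiplicity): 1, 2, 2.

1, 2, 2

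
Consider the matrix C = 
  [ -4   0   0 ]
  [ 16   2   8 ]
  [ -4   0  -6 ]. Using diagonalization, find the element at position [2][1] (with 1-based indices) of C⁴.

-2560

Characteristic polynomial: μ^3 + 8μ^2 + 4μ - 48 = (μ - 2)(μ + 4)(μ + 6), so the eigenvalues are -6, -4, 2.
μ=-6: eigenvector (0, 1, -1).
μ=-4: eigenvector (1, 0, -2).
μ=2: eigenvector (0, 1, 0).
P = [[0, 1, 0], [1, 0, 1], [-1, -2, 0]], D = diag(-6, -4, 2), P⁻¹ = [[-2, 0, -1], [1, 0, 0], [2, 1, 1]].
C⁴ = P·diag(1296, 256, 16)·P⁻¹ = [[256, 0, 0], [-2560, 16, -1280], [2080, 0, 1296]].
The requested entry is -2560.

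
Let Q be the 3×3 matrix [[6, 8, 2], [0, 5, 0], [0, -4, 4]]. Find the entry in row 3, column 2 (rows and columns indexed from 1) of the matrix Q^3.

-244

Characteristic polynomial: t^3 - 15t^2 + 74t - 120 = (t - 6)(t - 5)(t - 4), so the eigenvalues are 4, 5, 6.
t=6: eigenvector (1, 0, 0).
t=4: eigenvector (-1, 0, 1).
t=5: eigenvector (0, 1, -4).
P = [[1, -1, 0], [0, 0, 1], [0, 1, -4]], D = diag(6, 4, 5), P⁻¹ = [[1, 4, 1], [0, 4, 1], [0, 1, 0]].
Q³ = P·diag(216, 64, 125)·P⁻¹ = [[216, 608, 152], [0, 125, 0], [0, -244, 64]].
The requested entry is -244.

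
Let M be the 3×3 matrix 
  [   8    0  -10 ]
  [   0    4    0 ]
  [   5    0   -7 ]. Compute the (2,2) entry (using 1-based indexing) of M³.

64

Characteristic polynomial: μ^3 - 5μ^2 - 2μ + 24 = (μ - 4)(μ - 3)(μ + 2), so the eigenvalues are -2, 3, 4.
μ=-2: eigenvector (-1, 0, -1).
μ=4: eigenvector (0, 1, 0).
μ=3: eigenvector (2, 0, 1).
P = [[-1, 0, 2], [0, 1, 0], [-1, 0, 1]], D = diag(-2, 4, 3), P⁻¹ = [[1, 0, -2], [0, 1, 0], [1, 0, -1]].
M³ = P·diag(-8, 64, 27)·P⁻¹ = [[62, 0, -70], [0, 64, 0], [35, 0, -43]].
The requested entry is 64.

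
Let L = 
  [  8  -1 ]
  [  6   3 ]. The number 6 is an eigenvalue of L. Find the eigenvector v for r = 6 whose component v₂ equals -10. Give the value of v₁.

L − 6I = [[2, -1], [6, -3]].
Solving (L − 6I)v = 0 gives the eigenspace spanned by (-5, -10).
With v₂ = -10, v = (-5, -10), so v₁ = -5.

-5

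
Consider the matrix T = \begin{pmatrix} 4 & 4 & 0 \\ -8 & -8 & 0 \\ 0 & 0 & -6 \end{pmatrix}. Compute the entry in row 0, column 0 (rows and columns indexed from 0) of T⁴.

-256

Characteristic polynomial: μ^3 + 10μ^2 + 24μ = μ(μ + 4)(μ + 6), so the eigenvalues are -6, -4, 0.
μ=0: eigenvector (1, -1, 0).
μ=-4: eigenvector (1, -2, 0).
μ=-6: eigenvector (0, 0, 1).
P = [[1, 1, 0], [-1, -2, 0], [0, 0, 1]], D = diag(0, -4, -6), P⁻¹ = [[2, 1, 0], [-1, -1, 0], [0, 0, 1]].
T⁴ = P·diag(0, 256, 1296)·P⁻¹ = [[-256, -256, 0], [512, 512, 0], [0, 0, 1296]].
The requested entry is -256.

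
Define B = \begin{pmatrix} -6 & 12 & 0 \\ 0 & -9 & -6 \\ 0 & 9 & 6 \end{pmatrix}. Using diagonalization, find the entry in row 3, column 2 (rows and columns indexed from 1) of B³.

81

Characteristic polynomial: s^3 + 9s^2 + 18s = s(s + 3)(s + 6), so the eigenvalues are -6, -3, 0.
s=-6: eigenvector (1, 0, 0).
s=0: eigenvector (-4, -2, 3).
s=-3: eigenvector (4, 1, -1).
P = [[1, -4, 4], [0, -2, 1], [0, 3, -1]], D = diag(-6, 0, -3), P⁻¹ = [[1, -8, -4], [0, 1, 1], [0, 3, 2]].
B³ = P·diag(-216, 0, -27)·P⁻¹ = [[-216, 1404, 648], [0, -81, -54], [0, 81, 54]].
The requested entry is 81.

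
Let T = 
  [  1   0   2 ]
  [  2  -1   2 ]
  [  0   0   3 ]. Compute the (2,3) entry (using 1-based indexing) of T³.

26

Characteristic polynomial: r^3 - 3r^2 - r + 3 = (r - 3)(r - 1)(r + 1), so the eigenvalues are -1, 1, 3.
r=1: eigenvector (1, 1, 0).
r=-1: eigenvector (0, 1, 0).
r=3: eigenvector (1, 1, 1).
P = [[1, 0, 1], [1, 1, 1], [0, 0, 1]], D = diag(1, -1, 3), P⁻¹ = [[1, 0, -1], [-1, 1, 0], [0, 0, 1]].
T³ = P·diag(1, -1, 27)·P⁻¹ = [[1, 0, 26], [2, -1, 26], [0, 0, 27]].
The requested entry is 26.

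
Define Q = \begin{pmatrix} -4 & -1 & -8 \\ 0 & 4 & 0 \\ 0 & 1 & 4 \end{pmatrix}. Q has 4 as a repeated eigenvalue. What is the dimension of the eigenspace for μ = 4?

Q − 4I = [[-8, -1, -8], [0, 0, 0], [0, 1, 0]].
This matrix has rank 2, so its null space has dimension 3 − 2 = 1.

1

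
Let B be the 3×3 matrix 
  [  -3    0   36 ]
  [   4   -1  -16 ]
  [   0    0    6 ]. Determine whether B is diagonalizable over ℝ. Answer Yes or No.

Yes

Characteristic polynomial: p(r) = r^3 - 2r^2 - 21r - 18 = (r - 6)(r + 1)(r + 3).
All 3 eigenvalues are distinct, so B is diagonalizable.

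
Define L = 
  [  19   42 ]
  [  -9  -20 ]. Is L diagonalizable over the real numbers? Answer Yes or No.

Yes

Characteristic polynomial: p(t) = t^2 + t - 2 = (t - 1)(t + 2).
All 2 eigenvalues are distinct, so L is diagonalizable.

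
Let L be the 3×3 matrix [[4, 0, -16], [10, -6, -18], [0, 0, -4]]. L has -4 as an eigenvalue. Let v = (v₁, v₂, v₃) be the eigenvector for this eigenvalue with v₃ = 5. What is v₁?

10

L + 4I = [[8, 0, -16], [10, -2, -18], [0, 0, 0]].
Solving (L + 4I)v = 0 gives the eigenspace spanned by (10, 5, 5).
With v₃ = 5, v = (10, 5, 5), so v₁ = 10.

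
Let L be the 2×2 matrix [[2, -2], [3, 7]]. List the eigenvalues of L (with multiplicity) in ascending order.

4, 5

Characteristic polynomial: p(s) = s^2 - 9s + 20 = (s - 5)(s - 4).
Roots (with multiplicity): 4, 5.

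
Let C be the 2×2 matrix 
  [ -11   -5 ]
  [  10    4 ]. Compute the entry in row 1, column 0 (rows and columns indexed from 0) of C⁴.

Characteristic polynomial: μ^2 + 7μ + 6 = (μ + 1)(μ + 6), so the eigenvalues are -6, -1.
μ=-1: eigenvector (1, -2).
μ=-6: eigenvector (1, -1).
P = [[1, 1], [-2, -1]], D = diag(-1, -6), P⁻¹ = [[-1, -1], [2, 1]].
C⁴ = P·diag(1, 1296)·P⁻¹ = [[2591, 1295], [-2590, -1294]].
The requested entry is -2590.

-2590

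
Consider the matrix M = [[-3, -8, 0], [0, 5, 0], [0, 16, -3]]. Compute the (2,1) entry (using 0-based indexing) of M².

Characteristic polynomial: t^3 + t^2 - 21t - 45 = (t - 5)(t + 3)^2, so the eigenvalues are -3, -3, 5.
t=-3: eigenvector (1, 0, -2).
t=5: eigenvector (-1, 1, 2).
t=-3: eigenvector (0, 0, 1).
P = [[1, -1, 0], [0, 1, 0], [-2, 2, 1]], D = diag(-3, 5, -3), P⁻¹ = [[1, 1, 0], [0, 1, 0], [2, 0, 1]].
M² = P·diag(9, 25, 9)·P⁻¹ = [[9, -16, 0], [0, 25, 0], [0, 32, 9]].
The requested entry is 32.

32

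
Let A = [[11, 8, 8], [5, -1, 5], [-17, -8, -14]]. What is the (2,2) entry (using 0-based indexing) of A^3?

Characteristic polynomial: t^3 + 4t^2 - 15t - 18 = (t - 3)(t + 1)(t + 6), so the eigenvalues are -6, -1, 3.
t=3: eigenvector (1, 0, -1).
t=-6: eigenvector (0, 1, -1).
t=-1: eigenvector (-2, 1, 2).
P = [[1, 0, -2], [0, 1, 1], [-1, -1, 2]], D = diag(3, -6, -1), P⁻¹ = [[3, 2, 2], [-1, 0, -1], [1, 1, 1]].
A³ = P·diag(27, -216, -1)·P⁻¹ = [[83, 56, 56], [215, -1, 215], [-299, -56, -272]].
The requested entry is -272.

-272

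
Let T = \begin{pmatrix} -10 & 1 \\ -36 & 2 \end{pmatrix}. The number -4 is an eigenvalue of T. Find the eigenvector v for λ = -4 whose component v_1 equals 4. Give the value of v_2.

24

T + 4I = [[-6, 1], [-36, 6]].
Solving (T + 4I)v = 0 gives the eigenspace spanned by (4, 24).
With v_1 = 4, v = (4, 24), so v_2 = 24.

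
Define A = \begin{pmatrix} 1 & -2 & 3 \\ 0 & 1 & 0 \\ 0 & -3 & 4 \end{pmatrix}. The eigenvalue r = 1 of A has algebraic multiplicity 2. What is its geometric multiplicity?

1

A − 1I = [[0, -2, 3], [0, 0, 0], [0, -3, 3]].
This matrix has rank 2, so its null space has dimension 3 − 2 = 1.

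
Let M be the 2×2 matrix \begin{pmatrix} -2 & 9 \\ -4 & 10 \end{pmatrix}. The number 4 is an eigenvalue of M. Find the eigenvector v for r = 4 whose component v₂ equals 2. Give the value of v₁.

M − 4I = [[-6, 9], [-4, 6]].
Solving (M − 4I)v = 0 gives the eigenspace spanned by (3, 2).
With v₂ = 2, v = (3, 2), so v₁ = 3.

3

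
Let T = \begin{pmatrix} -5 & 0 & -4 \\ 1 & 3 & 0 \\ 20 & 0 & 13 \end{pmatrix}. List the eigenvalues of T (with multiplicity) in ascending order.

3, 3, 5

Characteristic polynomial: p(μ) = μ^3 - 11μ^2 + 39μ - 45 = (μ - 5)(μ - 3)^2.
Roots (with multiplicity): 3, 3, 5.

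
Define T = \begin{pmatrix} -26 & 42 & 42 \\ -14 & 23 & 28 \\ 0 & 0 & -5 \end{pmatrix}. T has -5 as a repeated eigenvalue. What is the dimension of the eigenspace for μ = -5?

T + 5I = [[-21, 42, 42], [-14, 28, 28], [0, 0, 0]].
This matrix has rank 1, so its null space has dimension 3 − 1 = 2.

2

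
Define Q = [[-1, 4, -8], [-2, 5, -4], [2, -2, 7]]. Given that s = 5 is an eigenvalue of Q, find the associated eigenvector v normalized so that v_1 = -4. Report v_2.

Q − 5I = [[-6, 4, -8], [-2, 0, -4], [2, -2, 2]].
Solving (Q − 5I)v = 0 gives the eigenspace spanned by (-4, -2, 2).
With v_1 = -4, v = (-4, -2, 2), so v_2 = -2.

-2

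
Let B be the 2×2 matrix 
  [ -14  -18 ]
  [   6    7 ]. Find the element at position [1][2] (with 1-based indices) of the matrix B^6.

Characteristic polynomial: s^2 + 7s + 10 = (s + 2)(s + 5), so the eigenvalues are -5, -2.
s=-2: eigenvector (3, -2).
s=-5: eigenvector (2, -1).
P = [[3, 2], [-2, -1]], D = diag(-2, -5), P⁻¹ = [[-1, -2], [2, 3]].
B⁶ = P·diag(64, 15625)·P⁻¹ = [[62308, 93366], [-31122, -46619]].
The requested entry is 93366.

93366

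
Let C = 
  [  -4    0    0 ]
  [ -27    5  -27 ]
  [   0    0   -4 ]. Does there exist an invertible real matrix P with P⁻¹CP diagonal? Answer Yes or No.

Yes

Characteristic polynomial: p(t) = t^3 + 3t^2 - 24t - 80 = (t - 5)(t + 4)^2.
t = -4 has algebraic multiplicity 2; rank(C + 4I) = 1, so geometric multiplicity = 2.
Every eigenvalue has geometric = algebraic multiplicity, so C is diagonalizable.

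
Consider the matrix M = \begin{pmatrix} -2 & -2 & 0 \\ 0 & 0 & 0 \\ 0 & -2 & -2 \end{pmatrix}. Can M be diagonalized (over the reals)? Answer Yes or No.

Characteristic polynomial: p(r) = r^3 + 4r^2 + 4r = r(r + 2)^2.
r = -2 has algebraic multiplicity 2; rank(M + 2I) = 1, so geometric multiplicity = 2.
Every eigenvalue has geometric = algebraic multiplicity, so M is diagonalizable.

Yes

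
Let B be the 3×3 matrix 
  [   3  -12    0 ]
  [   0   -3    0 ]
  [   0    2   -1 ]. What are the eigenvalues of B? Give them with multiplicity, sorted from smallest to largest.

Characteristic polynomial: p(s) = s^3 + s^2 - 9s - 9 = (s - 3)(s + 1)(s + 3).
Roots (with multiplicity): -3, -1, 3.

-3, -1, 3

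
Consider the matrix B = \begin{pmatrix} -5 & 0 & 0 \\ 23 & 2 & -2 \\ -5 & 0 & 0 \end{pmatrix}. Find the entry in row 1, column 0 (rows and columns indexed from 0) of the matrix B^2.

Characteristic polynomial: s^3 + 3s^2 - 10s = s(s - 2)(s + 5), so the eigenvalues are -5, 0, 2.
s=2: eigenvector (0, 1, 0).
s=-5: eigenvector (1, -3, 1).
s=0: eigenvector (0, 1, 1).
P = [[0, 1, 0], [1, -3, 1], [0, 1, 1]], D = diag(2, -5, 0), P⁻¹ = [[4, 1, -1], [1, 0, 0], [-1, 0, 1]].
B² = P·diag(4, 25, 0)·P⁻¹ = [[25, 0, 0], [-59, 4, -4], [25, 0, 0]].
The requested entry is -59.

-59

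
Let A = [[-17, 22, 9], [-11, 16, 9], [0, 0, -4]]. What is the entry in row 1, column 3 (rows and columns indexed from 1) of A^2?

Characteristic polynomial: r^3 + 5r^2 - 26r - 120 = (r - 5)(r + 4)(r + 6), so the eigenvalues are -6, -4, 5.
r=5: eigenvector (1, 1, 0).
r=-6: eigenvector (-2, -1, 0).
r=-4: eigenvector (-1, -1, 1).
P = [[1, -2, -1], [1, -1, -1], [0, 0, 1]], D = diag(5, -6, -4), P⁻¹ = [[-1, 2, 1], [-1, 1, 0], [0, 0, 1]].
A² = P·diag(25, 36, 16)·P⁻¹ = [[47, -22, 9], [11, 14, 9], [0, 0, 16]].
The requested entry is 9.

9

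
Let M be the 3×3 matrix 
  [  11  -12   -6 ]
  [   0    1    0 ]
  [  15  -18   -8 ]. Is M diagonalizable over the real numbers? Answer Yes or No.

Yes

Characteristic polynomial: p(s) = s^3 - 4s^2 + 5s - 2 = (s - 2)(s - 1)^2.
s = 1 has algebraic multiplicity 2; rank(M − 1I) = 1, so geometric multiplicity = 2.
Every eigenvalue has geometric = algebraic multiplicity, so M is diagonalizable.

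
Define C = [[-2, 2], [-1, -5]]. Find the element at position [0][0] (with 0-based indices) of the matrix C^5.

538

Characteristic polynomial: s^2 + 7s + 12 = (s + 3)(s + 4), so the eigenvalues are -4, -3.
s=-3: eigenvector (2, -1).
s=-4: eigenvector (-1, 1).
P = [[2, -1], [-1, 1]], D = diag(-3, -4), P⁻¹ = [[1, 1], [1, 2]].
C⁵ = P·diag(-243, -1024)·P⁻¹ = [[538, 1562], [-781, -1805]].
The requested entry is 538.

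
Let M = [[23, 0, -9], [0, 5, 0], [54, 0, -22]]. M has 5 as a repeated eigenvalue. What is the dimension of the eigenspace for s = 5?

2

M − 5I = [[18, 0, -9], [0, 0, 0], [54, 0, -27]].
This matrix has rank 1, so its null space has dimension 3 − 1 = 2.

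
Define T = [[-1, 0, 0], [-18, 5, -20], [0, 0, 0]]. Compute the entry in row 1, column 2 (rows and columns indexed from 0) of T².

-100

Characteristic polynomial: μ^3 - 4μ^2 - 5μ = μ(μ - 5)(μ + 1), so the eigenvalues are -1, 0, 5.
μ=-1: eigenvector (1, 3, 0).
μ=5: eigenvector (0, 1, 0).
μ=0: eigenvector (0, 4, 1).
P = [[1, 0, 0], [3, 1, 4], [0, 0, 1]], D = diag(-1, 5, 0), P⁻¹ = [[1, 0, 0], [-3, 1, -4], [0, 0, 1]].
T² = P·diag(1, 25, 0)·P⁻¹ = [[1, 0, 0], [-72, 25, -100], [0, 0, 0]].
The requested entry is -100.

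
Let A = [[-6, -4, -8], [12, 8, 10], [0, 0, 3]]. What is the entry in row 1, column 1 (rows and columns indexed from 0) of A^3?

32

Characteristic polynomial: μ^3 - 5μ^2 + 6μ = μ(μ - 3)(μ - 2), so the eigenvalues are 0, 2, 3.
μ=2: eigenvector (1, -2, 0).
μ=0: eigenvector (2, -3, 0).
μ=3: eigenvector (0, -2, 1).
P = [[1, 2, 0], [-2, -3, -2], [0, 0, 1]], D = diag(2, 0, 3), P⁻¹ = [[-3, -2, -4], [2, 1, 2], [0, 0, 1]].
A³ = P·diag(8, 0, 27)·P⁻¹ = [[-24, -16, -32], [48, 32, 10], [0, 0, 27]].
The requested entry is 32.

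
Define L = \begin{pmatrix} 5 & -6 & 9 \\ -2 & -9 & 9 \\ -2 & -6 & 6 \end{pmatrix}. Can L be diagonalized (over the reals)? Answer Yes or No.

Characteristic polynomial: p(s) = s^3 - 2s^2 - 9s + 18 = (s - 3)(s - 2)(s + 3).
All 3 eigenvalues are distinct, so L is diagonalizable.

Yes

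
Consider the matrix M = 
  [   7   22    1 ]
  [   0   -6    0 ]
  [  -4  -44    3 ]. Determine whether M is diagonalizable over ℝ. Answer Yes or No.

No

Characteristic polynomial: p(r) = r^3 - 4r^2 - 35r + 150 = (r - 5)^2(r + 6).
r = 5 has algebraic multiplicity 2; rank(M − 5I) = 2, so geometric multiplicity = 1.
Geometric multiplicity < algebraic multiplicity, so M is not diagonalizable.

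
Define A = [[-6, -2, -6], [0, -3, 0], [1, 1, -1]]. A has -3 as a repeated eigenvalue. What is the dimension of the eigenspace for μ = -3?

A + 3I = [[-3, -2, -6], [0, 0, 0], [1, 1, 2]].
This matrix has rank 2, so its null space has dimension 3 − 2 = 1.

1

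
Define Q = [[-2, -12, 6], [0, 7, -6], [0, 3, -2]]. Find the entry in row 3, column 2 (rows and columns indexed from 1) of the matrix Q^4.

255

Characteristic polynomial: μ^3 - 3μ^2 - 6μ + 8 = (μ - 4)(μ - 1)(μ + 2), so the eigenvalues are -2, 1, 4.
μ=1: eigenvector (2, -1, -1).
μ=-2: eigenvector (1, 0, 0).
μ=4: eigenvector (-3, 2, 1).
P = [[2, 1, -3], [-1, 0, 2], [-1, 0, 1]], D = diag(1, -2, 4), P⁻¹ = [[0, 1, -2], [1, 1, 1], [0, 1, -1]].
Q⁴ = P·diag(1, 16, 256)·P⁻¹ = [[16, -750, 780], [0, 511, -510], [0, 255, -254]].
The requested entry is 255.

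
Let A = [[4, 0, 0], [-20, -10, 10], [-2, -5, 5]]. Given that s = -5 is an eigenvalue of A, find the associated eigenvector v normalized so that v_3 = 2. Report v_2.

4

A + 5I = [[9, 0, 0], [-20, -5, 10], [-2, -5, 10]].
Solving (A + 5I)v = 0 gives the eigenspace spanned by (0, 4, 2).
With v_3 = 2, v = (0, 4, 2), so v_2 = 4.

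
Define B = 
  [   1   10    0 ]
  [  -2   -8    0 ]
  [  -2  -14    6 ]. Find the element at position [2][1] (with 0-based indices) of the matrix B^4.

Characteristic polynomial: μ^3 + μ^2 - 30μ - 72 = (μ - 6)(μ + 3)(μ + 4), so the eigenvalues are -4, -3, 6.
μ=-3: eigenvector (5, -2, -2).
μ=-4: eigenvector (-2, 1, 1).
μ=6: eigenvector (0, 0, 1).
P = [[5, -2, 0], [-2, 1, 0], [-2, 1, 1]], D = diag(-3, -4, 6), P⁻¹ = [[1, 2, 0], [2, 5, 0], [0, -1, 1]].
B⁴ = P·diag(81, 256, 1296)·P⁻¹ = [[-619, -1750, 0], [350, 956, 0], [350, -340, 1296]].
The requested entry is -340.

-340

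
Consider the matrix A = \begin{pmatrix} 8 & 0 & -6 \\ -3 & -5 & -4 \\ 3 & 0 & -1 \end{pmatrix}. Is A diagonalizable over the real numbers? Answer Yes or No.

Characteristic polynomial: p(r) = r^3 - 2r^2 - 25r + 50 = (r - 5)(r - 2)(r + 5).
All 3 eigenvalues are distinct, so A is diagonalizable.

Yes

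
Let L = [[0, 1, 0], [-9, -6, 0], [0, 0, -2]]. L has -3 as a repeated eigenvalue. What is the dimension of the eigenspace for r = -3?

1

L + 3I = [[3, 1, 0], [-9, -3, 0], [0, 0, 1]].
This matrix has rank 2, so its null space has dimension 3 − 2 = 1.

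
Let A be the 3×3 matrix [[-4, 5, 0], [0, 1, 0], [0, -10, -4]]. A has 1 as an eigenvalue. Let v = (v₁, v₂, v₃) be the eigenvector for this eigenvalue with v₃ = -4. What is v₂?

A − 1I = [[-5, 5, 0], [0, 0, 0], [0, -10, -5]].
Solving (A − 1I)v = 0 gives the eigenspace spanned by (2, 2, -4).
With v₃ = -4, v = (2, 2, -4), so v₂ = 2.

2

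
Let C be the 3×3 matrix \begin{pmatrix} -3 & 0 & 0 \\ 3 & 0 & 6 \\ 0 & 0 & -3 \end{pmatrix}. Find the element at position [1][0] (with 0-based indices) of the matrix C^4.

-81

Characteristic polynomial: λ^3 + 6λ^2 + 9λ = λ(λ + 3)^2, so the eigenvalues are -3, -3, 0.
λ=-3: eigenvector (1, -1, 0).
λ=0: eigenvector (0, 1, 0).
λ=-3: eigenvector (-2, 0, 1).
P = [[1, 0, -2], [-1, 1, 0], [0, 0, 1]], D = diag(-3, 0, -3), P⁻¹ = [[1, 0, 2], [1, 1, 2], [0, 0, 1]].
C⁴ = P·diag(81, 0, 81)·P⁻¹ = [[81, 0, 0], [-81, 0, -162], [0, 0, 81]].
The requested entry is -81.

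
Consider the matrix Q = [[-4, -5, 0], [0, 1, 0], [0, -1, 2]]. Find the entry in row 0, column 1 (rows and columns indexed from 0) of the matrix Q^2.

15

Characteristic polynomial: r^3 + r^2 - 10r + 8 = (r - 2)(r - 1)(r + 4), so the eigenvalues are -4, 1, 2.
r=-4: eigenvector (1, 0, 0).
r=2: eigenvector (0, 0, 1).
r=1: eigenvector (-1, 1, 1).
P = [[1, 0, -1], [0, 0, 1], [0, 1, 1]], D = diag(-4, 2, 1), P⁻¹ = [[1, 1, 0], [0, -1, 1], [0, 1, 0]].
Q² = P·diag(16, 4, 1)·P⁻¹ = [[16, 15, 0], [0, 1, 0], [0, -3, 4]].
The requested entry is 15.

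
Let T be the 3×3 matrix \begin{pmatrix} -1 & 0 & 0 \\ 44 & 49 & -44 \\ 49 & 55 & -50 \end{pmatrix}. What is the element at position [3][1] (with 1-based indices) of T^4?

-3979

Characteristic polynomial: λ^3 + 2λ^2 - 29λ - 30 = (λ - 5)(λ + 1)(λ + 6), so the eigenvalues are -6, -1, 5.
λ=-1: eigenvector (1, 0, 1).
λ=5: eigenvector (0, 1, 1).
λ=-6: eigenvector (0, 4, 5).
P = [[1, 0, 0], [0, 1, 4], [1, 1, 5]], D = diag(-1, 5, -6), P⁻¹ = [[1, 0, 0], [4, 5, -4], [-1, -1, 1]].
T⁴ = P·diag(1, 625, 1296)·P⁻¹ = [[1, 0, 0], [-2684, -2059, 2684], [-3979, -3355, 3980]].
The requested entry is -3979.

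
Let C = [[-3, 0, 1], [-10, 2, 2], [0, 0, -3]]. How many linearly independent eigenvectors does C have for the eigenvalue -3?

1

C + 3I = [[0, 0, 1], [-10, 5, 2], [0, 0, 0]].
This matrix has rank 2, so its null space has dimension 3 − 2 = 1.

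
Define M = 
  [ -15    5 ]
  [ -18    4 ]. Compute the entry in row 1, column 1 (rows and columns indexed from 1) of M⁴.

7335

Characteristic polynomial: μ^2 + 11μ + 30 = (μ + 5)(μ + 6), so the eigenvalues are -6, -5.
μ=-5: eigenvector (1, 2).
μ=-6: eigenvector (-5, -9).
P = [[1, -5], [2, -9]], D = diag(-5, -6), P⁻¹ = [[-9, 5], [-2, 1]].
M⁴ = P·diag(625, 1296)·P⁻¹ = [[7335, -3355], [12078, -5414]].
The requested entry is 7335.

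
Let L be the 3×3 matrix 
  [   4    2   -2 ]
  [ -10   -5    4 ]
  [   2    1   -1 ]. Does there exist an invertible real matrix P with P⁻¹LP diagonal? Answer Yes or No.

Characteristic polynomial: p(t) = t^3 + 2t^2 + t = t(t + 1)^2.
t = -1 has algebraic multiplicity 2; rank(L + 1I) = 2, so geometric multiplicity = 1.
Geometric multiplicity < algebraic multiplicity, so L is not diagonalizable.

No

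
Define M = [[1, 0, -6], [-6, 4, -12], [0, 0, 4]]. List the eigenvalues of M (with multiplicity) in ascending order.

Characteristic polynomial: p(s) = s^3 - 9s^2 + 24s - 16 = (s - 4)^2(s - 1).
Roots (with multiplicity): 1, 4, 4.

1, 4, 4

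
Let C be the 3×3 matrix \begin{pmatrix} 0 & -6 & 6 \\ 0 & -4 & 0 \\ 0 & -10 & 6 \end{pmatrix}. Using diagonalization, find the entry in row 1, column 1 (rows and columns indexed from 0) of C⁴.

256

Characteristic polynomial: r^3 - 2r^2 - 24r = r(r - 6)(r + 4), so the eigenvalues are -4, 0, 6.
r=0: eigenvector (1, 0, 0).
r=6: eigenvector (1, 0, 1).
r=-4: eigenvector (0, 1, 1).
P = [[1, 1, 0], [0, 0, 1], [0, 1, 1]], D = diag(0, 6, -4), P⁻¹ = [[1, 1, -1], [0, -1, 1], [0, 1, 0]].
C⁴ = P·diag(0, 1296, 256)·P⁻¹ = [[0, -1296, 1296], [0, 256, 0], [0, -1040, 1296]].
The requested entry is 256.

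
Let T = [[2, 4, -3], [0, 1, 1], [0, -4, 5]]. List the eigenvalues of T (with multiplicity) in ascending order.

Characteristic polynomial: p(s) = s^3 - 8s^2 + 21s - 18 = (s - 3)^2(s - 2).
Roots (with multiplicity): 2, 3, 3.

2, 3, 3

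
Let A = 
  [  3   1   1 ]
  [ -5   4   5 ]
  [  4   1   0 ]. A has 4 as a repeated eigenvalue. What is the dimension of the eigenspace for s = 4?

1

A − 4I = [[-1, 1, 1], [-5, 0, 5], [4, 1, -4]].
This matrix has rank 2, so its null space has dimension 3 − 2 = 1.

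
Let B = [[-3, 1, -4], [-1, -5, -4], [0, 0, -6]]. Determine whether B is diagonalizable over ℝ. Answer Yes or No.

Characteristic polynomial: p(s) = s^3 + 14s^2 + 64s + 96 = (s + 4)^2(s + 6).
s = -4 has algebraic multiplicity 2; rank(B + 4I) = 2, so geometric multiplicity = 1.
Geometric multiplicity < algebraic multiplicity, so B is not diagonalizable.

No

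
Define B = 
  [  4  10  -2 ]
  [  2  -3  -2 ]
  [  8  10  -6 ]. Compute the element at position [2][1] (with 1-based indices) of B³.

Characteristic polynomial: λ^3 + 5λ^2 - 2λ - 24 = (λ - 2)(λ + 3)(λ + 4), so the eigenvalues are -4, -3, 2.
λ=-4: eigenvector (3, -2, 2).
λ=-3: eigenvector (-2, 1, -2).
λ=2: eigenvector (1, 0, 1).
P = [[3, -2, 1], [-2, 1, 0], [2, -2, 1]], D = diag(-4, -3, 2), P⁻¹ = [[1, 0, -1], [2, 1, -2], [2, 2, -1]].
B³ = P·diag(-64, -27, 8)·P⁻¹ = [[-68, 70, 76], [74, -27, -74], [-4, 70, 12]].
The requested entry is 74.

74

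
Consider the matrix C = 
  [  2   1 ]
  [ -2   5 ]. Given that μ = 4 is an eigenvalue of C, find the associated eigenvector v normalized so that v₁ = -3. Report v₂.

-6

C − 4I = [[-2, 1], [-2, 1]].
Solving (C − 4I)v = 0 gives the eigenspace spanned by (-3, -6).
With v₁ = -3, v = (-3, -6), so v₂ = -6.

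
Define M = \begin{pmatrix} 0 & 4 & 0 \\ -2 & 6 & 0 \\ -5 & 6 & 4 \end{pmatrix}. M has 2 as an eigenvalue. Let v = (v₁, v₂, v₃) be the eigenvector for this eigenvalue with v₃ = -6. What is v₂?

M − 2I = [[-2, 4, 0], [-2, 4, 0], [-5, 6, 2]].
Solving (M − 2I)v = 0 gives the eigenspace spanned by (-6, -3, -6).
With v₃ = -6, v = (-6, -3, -6), so v₂ = -3.

-3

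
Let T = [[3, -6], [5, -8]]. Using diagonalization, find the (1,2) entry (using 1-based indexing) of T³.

-114

Characteristic polynomial: μ^2 + 5μ + 6 = (μ + 2)(μ + 3), so the eigenvalues are -3, -2.
μ=-3: eigenvector (1, 1).
μ=-2: eigenvector (-6, -5).
P = [[1, -6], [1, -5]], D = diag(-3, -2), P⁻¹ = [[-5, 6], [-1, 1]].
T³ = P·diag(-27, -8)·P⁻¹ = [[87, -114], [95, -122]].
The requested entry is -114.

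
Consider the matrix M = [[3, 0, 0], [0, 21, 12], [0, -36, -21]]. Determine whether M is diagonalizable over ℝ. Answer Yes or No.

Characteristic polynomial: p(λ) = λ^3 - 3λ^2 - 9λ + 27 = (λ - 3)^2(λ + 3).
λ = 3 has algebraic multiplicity 2; rank(M − 3I) = 1, so geometric multiplicity = 2.
Every eigenvalue has geometric = algebraic multiplicity, so M is diagonalizable.

Yes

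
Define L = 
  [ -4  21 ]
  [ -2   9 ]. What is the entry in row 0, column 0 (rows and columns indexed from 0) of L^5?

Characteristic polynomial: μ^2 - 5μ + 6 = (μ - 3)(μ - 2), so the eigenvalues are 2, 3.
μ=2: eigenvector (7, 2).
μ=3: eigenvector (3, 1).
P = [[7, 3], [2, 1]], D = diag(2, 3), P⁻¹ = [[1, -3], [-2, 7]].
L⁵ = P·diag(32, 243)·P⁻¹ = [[-1234, 4431], [-422, 1509]].
The requested entry is -1234.

-1234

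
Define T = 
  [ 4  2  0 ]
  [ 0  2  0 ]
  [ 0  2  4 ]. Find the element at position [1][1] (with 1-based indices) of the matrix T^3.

64

Characteristic polynomial: r^3 - 10r^2 + 32r - 32 = (r - 4)^2(r - 2), so the eigenvalues are 2, 4, 4.
r=4: eigenvector (1, 0, 0).
r=2: eigenvector (-1, 1, -1).
r=4: eigenvector (1, 0, 1).
P = [[1, -1, 1], [0, 1, 0], [0, -1, 1]], D = diag(4, 2, 4), P⁻¹ = [[1, 0, -1], [0, 1, 0], [0, 1, 1]].
T³ = P·diag(64, 8, 64)·P⁻¹ = [[64, 56, 0], [0, 8, 0], [0, 56, 64]].
The requested entry is 64.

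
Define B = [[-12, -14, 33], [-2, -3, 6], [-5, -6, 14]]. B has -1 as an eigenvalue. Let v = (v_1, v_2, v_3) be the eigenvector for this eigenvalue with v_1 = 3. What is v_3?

B + 1I = [[-11, -14, 33], [-2, -2, 6], [-5, -6, 15]].
Solving (B + 1I)v = 0 gives the eigenspace spanned by (3, 0, 1).
With v_1 = 3, v = (3, 0, 1), so v_3 = 1.

1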